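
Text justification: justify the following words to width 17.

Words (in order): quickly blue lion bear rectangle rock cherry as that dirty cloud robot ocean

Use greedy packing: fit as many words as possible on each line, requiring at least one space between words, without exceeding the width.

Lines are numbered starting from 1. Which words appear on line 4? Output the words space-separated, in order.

Answer: that dirty cloud

Derivation:
Line 1: ['quickly', 'blue', 'lion'] (min_width=17, slack=0)
Line 2: ['bear', 'rectangle'] (min_width=14, slack=3)
Line 3: ['rock', 'cherry', 'as'] (min_width=14, slack=3)
Line 4: ['that', 'dirty', 'cloud'] (min_width=16, slack=1)
Line 5: ['robot', 'ocean'] (min_width=11, slack=6)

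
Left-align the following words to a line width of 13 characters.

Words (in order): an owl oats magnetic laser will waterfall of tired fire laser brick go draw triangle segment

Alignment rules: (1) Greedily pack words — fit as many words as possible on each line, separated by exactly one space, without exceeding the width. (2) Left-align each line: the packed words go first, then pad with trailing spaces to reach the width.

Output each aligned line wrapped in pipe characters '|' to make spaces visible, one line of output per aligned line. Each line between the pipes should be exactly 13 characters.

Line 1: ['an', 'owl', 'oats'] (min_width=11, slack=2)
Line 2: ['magnetic'] (min_width=8, slack=5)
Line 3: ['laser', 'will'] (min_width=10, slack=3)
Line 4: ['waterfall', 'of'] (min_width=12, slack=1)
Line 5: ['tired', 'fire'] (min_width=10, slack=3)
Line 6: ['laser', 'brick'] (min_width=11, slack=2)
Line 7: ['go', 'draw'] (min_width=7, slack=6)
Line 8: ['triangle'] (min_width=8, slack=5)
Line 9: ['segment'] (min_width=7, slack=6)

Answer: |an owl oats  |
|magnetic     |
|laser will   |
|waterfall of |
|tired fire   |
|laser brick  |
|go draw      |
|triangle     |
|segment      |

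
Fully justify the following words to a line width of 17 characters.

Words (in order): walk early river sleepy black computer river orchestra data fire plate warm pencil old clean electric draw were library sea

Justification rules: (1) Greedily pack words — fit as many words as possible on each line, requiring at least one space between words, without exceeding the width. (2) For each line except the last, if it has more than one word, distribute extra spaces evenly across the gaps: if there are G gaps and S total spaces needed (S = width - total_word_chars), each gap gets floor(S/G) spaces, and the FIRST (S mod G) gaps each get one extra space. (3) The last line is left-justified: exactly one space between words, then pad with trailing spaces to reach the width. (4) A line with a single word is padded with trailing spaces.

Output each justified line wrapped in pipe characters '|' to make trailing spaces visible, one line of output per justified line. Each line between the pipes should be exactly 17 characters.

Answer: |walk  early river|
|sleepy      black|
|computer    river|
|orchestra    data|
|fire  plate  warm|
|pencil  old clean|
|electric     draw|
|were library sea |

Derivation:
Line 1: ['walk', 'early', 'river'] (min_width=16, slack=1)
Line 2: ['sleepy', 'black'] (min_width=12, slack=5)
Line 3: ['computer', 'river'] (min_width=14, slack=3)
Line 4: ['orchestra', 'data'] (min_width=14, slack=3)
Line 5: ['fire', 'plate', 'warm'] (min_width=15, slack=2)
Line 6: ['pencil', 'old', 'clean'] (min_width=16, slack=1)
Line 7: ['electric', 'draw'] (min_width=13, slack=4)
Line 8: ['were', 'library', 'sea'] (min_width=16, slack=1)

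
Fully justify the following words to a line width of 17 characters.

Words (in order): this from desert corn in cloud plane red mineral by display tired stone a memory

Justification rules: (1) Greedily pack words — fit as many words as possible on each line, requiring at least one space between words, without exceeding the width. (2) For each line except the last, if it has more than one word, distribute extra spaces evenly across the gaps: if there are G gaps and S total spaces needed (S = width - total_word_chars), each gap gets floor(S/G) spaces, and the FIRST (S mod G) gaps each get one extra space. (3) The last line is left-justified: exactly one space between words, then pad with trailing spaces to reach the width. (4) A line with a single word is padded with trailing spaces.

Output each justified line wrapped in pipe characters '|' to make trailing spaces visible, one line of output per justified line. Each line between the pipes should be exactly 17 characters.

Answer: |this  from desert|
|corn   in   cloud|
|plane red mineral|
|by  display tired|
|stone a memory   |

Derivation:
Line 1: ['this', 'from', 'desert'] (min_width=16, slack=1)
Line 2: ['corn', 'in', 'cloud'] (min_width=13, slack=4)
Line 3: ['plane', 'red', 'mineral'] (min_width=17, slack=0)
Line 4: ['by', 'display', 'tired'] (min_width=16, slack=1)
Line 5: ['stone', 'a', 'memory'] (min_width=14, slack=3)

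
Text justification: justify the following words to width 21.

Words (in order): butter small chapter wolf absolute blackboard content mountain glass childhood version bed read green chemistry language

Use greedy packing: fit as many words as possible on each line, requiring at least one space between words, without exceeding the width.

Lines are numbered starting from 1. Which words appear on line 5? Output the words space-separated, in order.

Answer: childhood version bed

Derivation:
Line 1: ['butter', 'small', 'chapter'] (min_width=20, slack=1)
Line 2: ['wolf', 'absolute'] (min_width=13, slack=8)
Line 3: ['blackboard', 'content'] (min_width=18, slack=3)
Line 4: ['mountain', 'glass'] (min_width=14, slack=7)
Line 5: ['childhood', 'version', 'bed'] (min_width=21, slack=0)
Line 6: ['read', 'green', 'chemistry'] (min_width=20, slack=1)
Line 7: ['language'] (min_width=8, slack=13)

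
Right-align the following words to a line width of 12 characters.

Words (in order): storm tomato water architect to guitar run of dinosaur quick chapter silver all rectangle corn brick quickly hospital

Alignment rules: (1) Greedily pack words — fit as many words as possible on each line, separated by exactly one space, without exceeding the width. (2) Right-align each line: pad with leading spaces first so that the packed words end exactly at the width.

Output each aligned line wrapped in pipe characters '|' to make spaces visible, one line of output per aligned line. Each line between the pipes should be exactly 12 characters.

Answer: |storm tomato|
|       water|
|architect to|
|  guitar run|
| of dinosaur|
|       quick|
|     chapter|
|  silver all|
|   rectangle|
|  corn brick|
|     quickly|
|    hospital|

Derivation:
Line 1: ['storm', 'tomato'] (min_width=12, slack=0)
Line 2: ['water'] (min_width=5, slack=7)
Line 3: ['architect', 'to'] (min_width=12, slack=0)
Line 4: ['guitar', 'run'] (min_width=10, slack=2)
Line 5: ['of', 'dinosaur'] (min_width=11, slack=1)
Line 6: ['quick'] (min_width=5, slack=7)
Line 7: ['chapter'] (min_width=7, slack=5)
Line 8: ['silver', 'all'] (min_width=10, slack=2)
Line 9: ['rectangle'] (min_width=9, slack=3)
Line 10: ['corn', 'brick'] (min_width=10, slack=2)
Line 11: ['quickly'] (min_width=7, slack=5)
Line 12: ['hospital'] (min_width=8, slack=4)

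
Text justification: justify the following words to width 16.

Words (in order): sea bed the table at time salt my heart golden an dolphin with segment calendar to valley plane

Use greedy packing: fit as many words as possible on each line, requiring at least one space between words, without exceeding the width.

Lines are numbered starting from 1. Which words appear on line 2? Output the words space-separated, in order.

Line 1: ['sea', 'bed', 'the'] (min_width=11, slack=5)
Line 2: ['table', 'at', 'time'] (min_width=13, slack=3)
Line 3: ['salt', 'my', 'heart'] (min_width=13, slack=3)
Line 4: ['golden', 'an'] (min_width=9, slack=7)
Line 5: ['dolphin', 'with'] (min_width=12, slack=4)
Line 6: ['segment', 'calendar'] (min_width=16, slack=0)
Line 7: ['to', 'valley', 'plane'] (min_width=15, slack=1)

Answer: table at time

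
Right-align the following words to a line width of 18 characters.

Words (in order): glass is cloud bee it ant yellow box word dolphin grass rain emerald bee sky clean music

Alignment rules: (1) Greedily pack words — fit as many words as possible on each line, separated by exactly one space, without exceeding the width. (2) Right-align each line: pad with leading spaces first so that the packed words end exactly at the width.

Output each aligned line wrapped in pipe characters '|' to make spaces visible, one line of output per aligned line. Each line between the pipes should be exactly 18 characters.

Line 1: ['glass', 'is', 'cloud', 'bee'] (min_width=18, slack=0)
Line 2: ['it', 'ant', 'yellow', 'box'] (min_width=17, slack=1)
Line 3: ['word', 'dolphin', 'grass'] (min_width=18, slack=0)
Line 4: ['rain', 'emerald', 'bee'] (min_width=16, slack=2)
Line 5: ['sky', 'clean', 'music'] (min_width=15, slack=3)

Answer: |glass is cloud bee|
| it ant yellow box|
|word dolphin grass|
|  rain emerald bee|
|   sky clean music|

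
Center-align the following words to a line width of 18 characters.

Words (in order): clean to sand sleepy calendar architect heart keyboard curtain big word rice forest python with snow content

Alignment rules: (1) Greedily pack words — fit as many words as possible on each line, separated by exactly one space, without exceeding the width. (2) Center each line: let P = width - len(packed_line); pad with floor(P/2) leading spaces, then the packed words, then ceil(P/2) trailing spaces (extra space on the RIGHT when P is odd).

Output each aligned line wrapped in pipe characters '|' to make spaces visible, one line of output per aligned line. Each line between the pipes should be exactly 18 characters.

Answer: |  clean to sand   |
| sleepy calendar  |
| architect heart  |
| keyboard curtain |
|  big word rice   |
|forest python with|
|   snow content   |

Derivation:
Line 1: ['clean', 'to', 'sand'] (min_width=13, slack=5)
Line 2: ['sleepy', 'calendar'] (min_width=15, slack=3)
Line 3: ['architect', 'heart'] (min_width=15, slack=3)
Line 4: ['keyboard', 'curtain'] (min_width=16, slack=2)
Line 5: ['big', 'word', 'rice'] (min_width=13, slack=5)
Line 6: ['forest', 'python', 'with'] (min_width=18, slack=0)
Line 7: ['snow', 'content'] (min_width=12, slack=6)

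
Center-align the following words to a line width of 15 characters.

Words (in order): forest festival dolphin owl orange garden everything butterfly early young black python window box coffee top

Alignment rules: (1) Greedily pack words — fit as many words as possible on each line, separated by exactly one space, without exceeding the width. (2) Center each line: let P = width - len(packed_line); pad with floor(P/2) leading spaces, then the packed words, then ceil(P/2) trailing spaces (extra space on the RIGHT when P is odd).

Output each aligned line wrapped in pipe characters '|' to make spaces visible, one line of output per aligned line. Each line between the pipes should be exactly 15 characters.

Line 1: ['forest', 'festival'] (min_width=15, slack=0)
Line 2: ['dolphin', 'owl'] (min_width=11, slack=4)
Line 3: ['orange', 'garden'] (min_width=13, slack=2)
Line 4: ['everything'] (min_width=10, slack=5)
Line 5: ['butterfly', 'early'] (min_width=15, slack=0)
Line 6: ['young', 'black'] (min_width=11, slack=4)
Line 7: ['python', 'window'] (min_width=13, slack=2)
Line 8: ['box', 'coffee', 'top'] (min_width=14, slack=1)

Answer: |forest festival|
|  dolphin owl  |
| orange garden |
|  everything   |
|butterfly early|
|  young black  |
| python window |
|box coffee top |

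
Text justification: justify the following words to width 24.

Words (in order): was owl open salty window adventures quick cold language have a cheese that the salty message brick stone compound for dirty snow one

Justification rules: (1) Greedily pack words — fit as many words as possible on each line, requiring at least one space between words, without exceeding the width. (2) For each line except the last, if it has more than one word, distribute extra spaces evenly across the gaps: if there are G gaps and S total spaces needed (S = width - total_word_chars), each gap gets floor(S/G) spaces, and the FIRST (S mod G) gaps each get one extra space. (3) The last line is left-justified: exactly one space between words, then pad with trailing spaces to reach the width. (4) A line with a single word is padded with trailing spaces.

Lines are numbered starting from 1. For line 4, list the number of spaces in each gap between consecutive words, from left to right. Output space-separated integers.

Line 1: ['was', 'owl', 'open', 'salty'] (min_width=18, slack=6)
Line 2: ['window', 'adventures', 'quick'] (min_width=23, slack=1)
Line 3: ['cold', 'language', 'have', 'a'] (min_width=20, slack=4)
Line 4: ['cheese', 'that', 'the', 'salty'] (min_width=21, slack=3)
Line 5: ['message', 'brick', 'stone'] (min_width=19, slack=5)
Line 6: ['compound', 'for', 'dirty', 'snow'] (min_width=23, slack=1)
Line 7: ['one'] (min_width=3, slack=21)

Answer: 2 2 2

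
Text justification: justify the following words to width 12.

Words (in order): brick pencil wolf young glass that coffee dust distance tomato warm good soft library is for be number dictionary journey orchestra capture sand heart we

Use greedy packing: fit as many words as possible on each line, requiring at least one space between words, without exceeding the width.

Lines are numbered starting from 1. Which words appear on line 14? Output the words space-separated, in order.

Line 1: ['brick', 'pencil'] (min_width=12, slack=0)
Line 2: ['wolf', 'young'] (min_width=10, slack=2)
Line 3: ['glass', 'that'] (min_width=10, slack=2)
Line 4: ['coffee', 'dust'] (min_width=11, slack=1)
Line 5: ['distance'] (min_width=8, slack=4)
Line 6: ['tomato', 'warm'] (min_width=11, slack=1)
Line 7: ['good', 'soft'] (min_width=9, slack=3)
Line 8: ['library', 'is'] (min_width=10, slack=2)
Line 9: ['for', 'be'] (min_width=6, slack=6)
Line 10: ['number'] (min_width=6, slack=6)
Line 11: ['dictionary'] (min_width=10, slack=2)
Line 12: ['journey'] (min_width=7, slack=5)
Line 13: ['orchestra'] (min_width=9, slack=3)
Line 14: ['capture', 'sand'] (min_width=12, slack=0)
Line 15: ['heart', 'we'] (min_width=8, slack=4)

Answer: capture sand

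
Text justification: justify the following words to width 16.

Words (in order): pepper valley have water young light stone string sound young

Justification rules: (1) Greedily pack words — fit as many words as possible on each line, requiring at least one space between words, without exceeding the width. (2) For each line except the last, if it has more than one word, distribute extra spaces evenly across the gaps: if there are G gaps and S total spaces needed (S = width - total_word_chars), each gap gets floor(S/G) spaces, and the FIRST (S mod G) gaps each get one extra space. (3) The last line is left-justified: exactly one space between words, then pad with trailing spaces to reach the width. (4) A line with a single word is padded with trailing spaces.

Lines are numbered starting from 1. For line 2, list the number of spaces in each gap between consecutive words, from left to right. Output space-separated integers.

Answer: 1 1

Derivation:
Line 1: ['pepper', 'valley'] (min_width=13, slack=3)
Line 2: ['have', 'water', 'young'] (min_width=16, slack=0)
Line 3: ['light', 'stone'] (min_width=11, slack=5)
Line 4: ['string', 'sound'] (min_width=12, slack=4)
Line 5: ['young'] (min_width=5, slack=11)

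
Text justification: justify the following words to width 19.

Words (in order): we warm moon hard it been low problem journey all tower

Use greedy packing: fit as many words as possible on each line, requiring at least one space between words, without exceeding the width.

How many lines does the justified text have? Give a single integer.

Line 1: ['we', 'warm', 'moon', 'hard'] (min_width=17, slack=2)
Line 2: ['it', 'been', 'low', 'problem'] (min_width=19, slack=0)
Line 3: ['journey', 'all', 'tower'] (min_width=17, slack=2)
Total lines: 3

Answer: 3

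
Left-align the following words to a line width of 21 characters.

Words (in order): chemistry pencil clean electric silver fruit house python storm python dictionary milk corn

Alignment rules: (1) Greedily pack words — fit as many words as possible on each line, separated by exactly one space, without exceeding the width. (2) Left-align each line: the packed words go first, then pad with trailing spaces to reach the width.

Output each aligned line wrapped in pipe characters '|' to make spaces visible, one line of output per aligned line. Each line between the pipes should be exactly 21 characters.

Answer: |chemistry pencil     |
|clean electric silver|
|fruit house python   |
|storm python         |
|dictionary milk corn |

Derivation:
Line 1: ['chemistry', 'pencil'] (min_width=16, slack=5)
Line 2: ['clean', 'electric', 'silver'] (min_width=21, slack=0)
Line 3: ['fruit', 'house', 'python'] (min_width=18, slack=3)
Line 4: ['storm', 'python'] (min_width=12, slack=9)
Line 5: ['dictionary', 'milk', 'corn'] (min_width=20, slack=1)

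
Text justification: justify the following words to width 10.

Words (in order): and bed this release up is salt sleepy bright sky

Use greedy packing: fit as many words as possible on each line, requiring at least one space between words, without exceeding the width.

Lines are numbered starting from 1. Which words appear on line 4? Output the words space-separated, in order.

Answer: is salt

Derivation:
Line 1: ['and', 'bed'] (min_width=7, slack=3)
Line 2: ['this'] (min_width=4, slack=6)
Line 3: ['release', 'up'] (min_width=10, slack=0)
Line 4: ['is', 'salt'] (min_width=7, slack=3)
Line 5: ['sleepy'] (min_width=6, slack=4)
Line 6: ['bright', 'sky'] (min_width=10, slack=0)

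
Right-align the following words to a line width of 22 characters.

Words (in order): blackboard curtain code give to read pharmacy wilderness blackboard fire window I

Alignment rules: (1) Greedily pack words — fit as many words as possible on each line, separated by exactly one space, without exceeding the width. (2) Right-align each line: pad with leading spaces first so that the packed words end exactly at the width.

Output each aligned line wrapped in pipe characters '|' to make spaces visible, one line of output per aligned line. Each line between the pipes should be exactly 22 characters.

Line 1: ['blackboard', 'curtain'] (min_width=18, slack=4)
Line 2: ['code', 'give', 'to', 'read'] (min_width=17, slack=5)
Line 3: ['pharmacy', 'wilderness'] (min_width=19, slack=3)
Line 4: ['blackboard', 'fire', 'window'] (min_width=22, slack=0)
Line 5: ['I'] (min_width=1, slack=21)

Answer: |    blackboard curtain|
|     code give to read|
|   pharmacy wilderness|
|blackboard fire window|
|                     I|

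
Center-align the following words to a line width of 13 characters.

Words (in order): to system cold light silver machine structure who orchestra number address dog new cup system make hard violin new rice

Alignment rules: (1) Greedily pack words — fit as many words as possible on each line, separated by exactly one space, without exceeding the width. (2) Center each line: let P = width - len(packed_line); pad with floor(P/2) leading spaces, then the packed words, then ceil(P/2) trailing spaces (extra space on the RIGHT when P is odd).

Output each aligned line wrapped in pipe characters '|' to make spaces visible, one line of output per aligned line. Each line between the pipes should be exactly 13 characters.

Answer: |  to system  |
| cold light  |
|   silver    |
|   machine   |
|structure who|
|  orchestra  |
|   number    |
| address dog |
|   new cup   |
| system make |
| hard violin |
|  new rice   |

Derivation:
Line 1: ['to', 'system'] (min_width=9, slack=4)
Line 2: ['cold', 'light'] (min_width=10, slack=3)
Line 3: ['silver'] (min_width=6, slack=7)
Line 4: ['machine'] (min_width=7, slack=6)
Line 5: ['structure', 'who'] (min_width=13, slack=0)
Line 6: ['orchestra'] (min_width=9, slack=4)
Line 7: ['number'] (min_width=6, slack=7)
Line 8: ['address', 'dog'] (min_width=11, slack=2)
Line 9: ['new', 'cup'] (min_width=7, slack=6)
Line 10: ['system', 'make'] (min_width=11, slack=2)
Line 11: ['hard', 'violin'] (min_width=11, slack=2)
Line 12: ['new', 'rice'] (min_width=8, slack=5)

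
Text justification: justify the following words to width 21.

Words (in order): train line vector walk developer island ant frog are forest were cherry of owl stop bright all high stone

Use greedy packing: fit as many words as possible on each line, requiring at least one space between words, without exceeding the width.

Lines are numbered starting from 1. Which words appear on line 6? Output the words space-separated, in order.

Answer: stone

Derivation:
Line 1: ['train', 'line', 'vector'] (min_width=17, slack=4)
Line 2: ['walk', 'developer', 'island'] (min_width=21, slack=0)
Line 3: ['ant', 'frog', 'are', 'forest'] (min_width=19, slack=2)
Line 4: ['were', 'cherry', 'of', 'owl'] (min_width=18, slack=3)
Line 5: ['stop', 'bright', 'all', 'high'] (min_width=20, slack=1)
Line 6: ['stone'] (min_width=5, slack=16)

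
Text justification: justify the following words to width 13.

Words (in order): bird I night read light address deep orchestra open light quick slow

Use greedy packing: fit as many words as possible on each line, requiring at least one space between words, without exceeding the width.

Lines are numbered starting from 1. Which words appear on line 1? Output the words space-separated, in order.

Line 1: ['bird', 'I', 'night'] (min_width=12, slack=1)
Line 2: ['read', 'light'] (min_width=10, slack=3)
Line 3: ['address', 'deep'] (min_width=12, slack=1)
Line 4: ['orchestra'] (min_width=9, slack=4)
Line 5: ['open', 'light'] (min_width=10, slack=3)
Line 6: ['quick', 'slow'] (min_width=10, slack=3)

Answer: bird I night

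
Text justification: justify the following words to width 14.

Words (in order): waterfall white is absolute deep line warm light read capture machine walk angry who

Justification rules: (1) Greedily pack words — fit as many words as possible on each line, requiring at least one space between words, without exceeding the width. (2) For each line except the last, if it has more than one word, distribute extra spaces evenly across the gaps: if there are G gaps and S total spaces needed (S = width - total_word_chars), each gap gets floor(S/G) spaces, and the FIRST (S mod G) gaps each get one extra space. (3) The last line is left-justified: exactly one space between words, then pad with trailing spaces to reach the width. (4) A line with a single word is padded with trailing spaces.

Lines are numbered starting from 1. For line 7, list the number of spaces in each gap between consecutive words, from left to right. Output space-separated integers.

Answer: 3

Derivation:
Line 1: ['waterfall'] (min_width=9, slack=5)
Line 2: ['white', 'is'] (min_width=8, slack=6)
Line 3: ['absolute', 'deep'] (min_width=13, slack=1)
Line 4: ['line', 'warm'] (min_width=9, slack=5)
Line 5: ['light', 'read'] (min_width=10, slack=4)
Line 6: ['capture'] (min_width=7, slack=7)
Line 7: ['machine', 'walk'] (min_width=12, slack=2)
Line 8: ['angry', 'who'] (min_width=9, slack=5)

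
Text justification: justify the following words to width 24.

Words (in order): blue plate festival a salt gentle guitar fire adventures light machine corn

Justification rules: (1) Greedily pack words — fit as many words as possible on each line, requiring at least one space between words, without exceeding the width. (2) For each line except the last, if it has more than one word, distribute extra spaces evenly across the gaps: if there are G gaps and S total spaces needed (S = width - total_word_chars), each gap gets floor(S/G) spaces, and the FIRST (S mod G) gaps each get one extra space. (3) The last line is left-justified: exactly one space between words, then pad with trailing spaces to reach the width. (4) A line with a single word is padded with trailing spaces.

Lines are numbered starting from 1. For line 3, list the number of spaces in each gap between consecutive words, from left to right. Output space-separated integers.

Answer: 1 1

Derivation:
Line 1: ['blue', 'plate', 'festival', 'a'] (min_width=21, slack=3)
Line 2: ['salt', 'gentle', 'guitar', 'fire'] (min_width=23, slack=1)
Line 3: ['adventures', 'light', 'machine'] (min_width=24, slack=0)
Line 4: ['corn'] (min_width=4, slack=20)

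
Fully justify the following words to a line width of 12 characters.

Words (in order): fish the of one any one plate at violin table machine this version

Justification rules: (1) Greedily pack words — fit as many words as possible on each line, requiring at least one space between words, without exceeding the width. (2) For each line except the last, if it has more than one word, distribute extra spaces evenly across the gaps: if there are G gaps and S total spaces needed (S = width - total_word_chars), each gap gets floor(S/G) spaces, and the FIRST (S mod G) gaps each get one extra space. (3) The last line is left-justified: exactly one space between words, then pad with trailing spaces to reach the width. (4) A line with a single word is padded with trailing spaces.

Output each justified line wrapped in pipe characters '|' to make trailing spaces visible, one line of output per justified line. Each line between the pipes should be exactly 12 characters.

Line 1: ['fish', 'the', 'of'] (min_width=11, slack=1)
Line 2: ['one', 'any', 'one'] (min_width=11, slack=1)
Line 3: ['plate', 'at'] (min_width=8, slack=4)
Line 4: ['violin', 'table'] (min_width=12, slack=0)
Line 5: ['machine', 'this'] (min_width=12, slack=0)
Line 6: ['version'] (min_width=7, slack=5)

Answer: |fish  the of|
|one  any one|
|plate     at|
|violin table|
|machine this|
|version     |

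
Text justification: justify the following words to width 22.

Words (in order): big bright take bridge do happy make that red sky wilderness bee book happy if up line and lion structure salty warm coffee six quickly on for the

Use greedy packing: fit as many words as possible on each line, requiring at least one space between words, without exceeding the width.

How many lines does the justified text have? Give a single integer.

Line 1: ['big', 'bright', 'take', 'bridge'] (min_width=22, slack=0)
Line 2: ['do', 'happy', 'make', 'that', 'red'] (min_width=22, slack=0)
Line 3: ['sky', 'wilderness', 'bee'] (min_width=18, slack=4)
Line 4: ['book', 'happy', 'if', 'up', 'line'] (min_width=21, slack=1)
Line 5: ['and', 'lion', 'structure'] (min_width=18, slack=4)
Line 6: ['salty', 'warm', 'coffee', 'six'] (min_width=21, slack=1)
Line 7: ['quickly', 'on', 'for', 'the'] (min_width=18, slack=4)
Total lines: 7

Answer: 7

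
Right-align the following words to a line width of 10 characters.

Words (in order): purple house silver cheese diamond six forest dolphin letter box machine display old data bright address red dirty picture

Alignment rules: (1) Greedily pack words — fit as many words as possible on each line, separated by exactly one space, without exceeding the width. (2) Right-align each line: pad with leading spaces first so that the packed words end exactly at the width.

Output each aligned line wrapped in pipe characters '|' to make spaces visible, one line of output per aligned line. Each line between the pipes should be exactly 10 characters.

Line 1: ['purple'] (min_width=6, slack=4)
Line 2: ['house'] (min_width=5, slack=5)
Line 3: ['silver'] (min_width=6, slack=4)
Line 4: ['cheese'] (min_width=6, slack=4)
Line 5: ['diamond'] (min_width=7, slack=3)
Line 6: ['six', 'forest'] (min_width=10, slack=0)
Line 7: ['dolphin'] (min_width=7, slack=3)
Line 8: ['letter', 'box'] (min_width=10, slack=0)
Line 9: ['machine'] (min_width=7, slack=3)
Line 10: ['display'] (min_width=7, slack=3)
Line 11: ['old', 'data'] (min_width=8, slack=2)
Line 12: ['bright'] (min_width=6, slack=4)
Line 13: ['address'] (min_width=7, slack=3)
Line 14: ['red', 'dirty'] (min_width=9, slack=1)
Line 15: ['picture'] (min_width=7, slack=3)

Answer: |    purple|
|     house|
|    silver|
|    cheese|
|   diamond|
|six forest|
|   dolphin|
|letter box|
|   machine|
|   display|
|  old data|
|    bright|
|   address|
| red dirty|
|   picture|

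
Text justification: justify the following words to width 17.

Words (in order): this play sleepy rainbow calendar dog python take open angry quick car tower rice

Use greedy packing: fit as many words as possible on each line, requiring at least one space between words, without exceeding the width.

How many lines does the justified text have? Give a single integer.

Line 1: ['this', 'play', 'sleepy'] (min_width=16, slack=1)
Line 2: ['rainbow', 'calendar'] (min_width=16, slack=1)
Line 3: ['dog', 'python', 'take'] (min_width=15, slack=2)
Line 4: ['open', 'angry', 'quick'] (min_width=16, slack=1)
Line 5: ['car', 'tower', 'rice'] (min_width=14, slack=3)
Total lines: 5

Answer: 5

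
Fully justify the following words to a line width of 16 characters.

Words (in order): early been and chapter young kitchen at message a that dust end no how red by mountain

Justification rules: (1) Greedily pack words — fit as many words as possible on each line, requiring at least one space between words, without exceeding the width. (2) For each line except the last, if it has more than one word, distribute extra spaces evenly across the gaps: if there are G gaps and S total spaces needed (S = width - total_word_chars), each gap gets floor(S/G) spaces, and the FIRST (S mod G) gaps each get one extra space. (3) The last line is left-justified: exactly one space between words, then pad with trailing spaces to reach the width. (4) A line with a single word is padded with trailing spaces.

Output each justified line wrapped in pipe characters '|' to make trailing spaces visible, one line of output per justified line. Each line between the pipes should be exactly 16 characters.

Line 1: ['early', 'been', 'and'] (min_width=14, slack=2)
Line 2: ['chapter', 'young'] (min_width=13, slack=3)
Line 3: ['kitchen', 'at'] (min_width=10, slack=6)
Line 4: ['message', 'a', 'that'] (min_width=14, slack=2)
Line 5: ['dust', 'end', 'no', 'how'] (min_width=15, slack=1)
Line 6: ['red', 'by', 'mountain'] (min_width=15, slack=1)

Answer: |early  been  and|
|chapter    young|
|kitchen       at|
|message  a  that|
|dust  end no how|
|red by mountain |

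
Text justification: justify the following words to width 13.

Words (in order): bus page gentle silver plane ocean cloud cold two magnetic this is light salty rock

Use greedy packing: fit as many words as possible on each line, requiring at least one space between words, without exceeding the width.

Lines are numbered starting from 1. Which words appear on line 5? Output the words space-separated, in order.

Answer: two magnetic

Derivation:
Line 1: ['bus', 'page'] (min_width=8, slack=5)
Line 2: ['gentle', 'silver'] (min_width=13, slack=0)
Line 3: ['plane', 'ocean'] (min_width=11, slack=2)
Line 4: ['cloud', 'cold'] (min_width=10, slack=3)
Line 5: ['two', 'magnetic'] (min_width=12, slack=1)
Line 6: ['this', 'is', 'light'] (min_width=13, slack=0)
Line 7: ['salty', 'rock'] (min_width=10, slack=3)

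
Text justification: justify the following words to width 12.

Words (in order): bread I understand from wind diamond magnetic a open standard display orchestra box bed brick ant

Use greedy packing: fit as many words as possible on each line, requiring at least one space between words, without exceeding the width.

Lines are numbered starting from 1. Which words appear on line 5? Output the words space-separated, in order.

Answer: magnetic a

Derivation:
Line 1: ['bread', 'I'] (min_width=7, slack=5)
Line 2: ['understand'] (min_width=10, slack=2)
Line 3: ['from', 'wind'] (min_width=9, slack=3)
Line 4: ['diamond'] (min_width=7, slack=5)
Line 5: ['magnetic', 'a'] (min_width=10, slack=2)
Line 6: ['open'] (min_width=4, slack=8)
Line 7: ['standard'] (min_width=8, slack=4)
Line 8: ['display'] (min_width=7, slack=5)
Line 9: ['orchestra'] (min_width=9, slack=3)
Line 10: ['box', 'bed'] (min_width=7, slack=5)
Line 11: ['brick', 'ant'] (min_width=9, slack=3)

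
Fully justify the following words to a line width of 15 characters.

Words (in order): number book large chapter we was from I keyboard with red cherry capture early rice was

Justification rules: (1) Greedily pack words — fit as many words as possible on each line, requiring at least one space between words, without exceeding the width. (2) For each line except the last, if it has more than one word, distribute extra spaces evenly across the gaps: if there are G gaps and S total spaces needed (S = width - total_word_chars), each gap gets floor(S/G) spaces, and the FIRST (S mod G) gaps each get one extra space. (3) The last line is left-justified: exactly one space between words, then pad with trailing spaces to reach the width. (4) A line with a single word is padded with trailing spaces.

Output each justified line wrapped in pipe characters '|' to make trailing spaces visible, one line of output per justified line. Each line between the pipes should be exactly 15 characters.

Answer: |number     book|
|large   chapter|
|we  was  from I|
|keyboard   with|
|red      cherry|
|capture   early|
|rice was       |

Derivation:
Line 1: ['number', 'book'] (min_width=11, slack=4)
Line 2: ['large', 'chapter'] (min_width=13, slack=2)
Line 3: ['we', 'was', 'from', 'I'] (min_width=13, slack=2)
Line 4: ['keyboard', 'with'] (min_width=13, slack=2)
Line 5: ['red', 'cherry'] (min_width=10, slack=5)
Line 6: ['capture', 'early'] (min_width=13, slack=2)
Line 7: ['rice', 'was'] (min_width=8, slack=7)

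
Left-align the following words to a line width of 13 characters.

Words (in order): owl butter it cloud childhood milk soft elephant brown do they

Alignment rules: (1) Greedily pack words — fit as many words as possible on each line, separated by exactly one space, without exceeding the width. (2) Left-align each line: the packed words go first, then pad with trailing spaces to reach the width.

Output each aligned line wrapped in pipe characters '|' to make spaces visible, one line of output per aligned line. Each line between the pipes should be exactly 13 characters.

Line 1: ['owl', 'butter', 'it'] (min_width=13, slack=0)
Line 2: ['cloud'] (min_width=5, slack=8)
Line 3: ['childhood'] (min_width=9, slack=4)
Line 4: ['milk', 'soft'] (min_width=9, slack=4)
Line 5: ['elephant'] (min_width=8, slack=5)
Line 6: ['brown', 'do', 'they'] (min_width=13, slack=0)

Answer: |owl butter it|
|cloud        |
|childhood    |
|milk soft    |
|elephant     |
|brown do they|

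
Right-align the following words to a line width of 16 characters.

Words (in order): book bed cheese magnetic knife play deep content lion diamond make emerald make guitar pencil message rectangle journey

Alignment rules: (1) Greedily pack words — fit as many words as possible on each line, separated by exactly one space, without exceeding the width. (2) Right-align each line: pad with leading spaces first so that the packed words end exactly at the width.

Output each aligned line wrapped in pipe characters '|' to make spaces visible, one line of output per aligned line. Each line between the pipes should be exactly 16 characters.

Line 1: ['book', 'bed', 'cheese'] (min_width=15, slack=1)
Line 2: ['magnetic', 'knife'] (min_width=14, slack=2)
Line 3: ['play', 'deep'] (min_width=9, slack=7)
Line 4: ['content', 'lion'] (min_width=12, slack=4)
Line 5: ['diamond', 'make'] (min_width=12, slack=4)
Line 6: ['emerald', 'make'] (min_width=12, slack=4)
Line 7: ['guitar', 'pencil'] (min_width=13, slack=3)
Line 8: ['message'] (min_width=7, slack=9)
Line 9: ['rectangle'] (min_width=9, slack=7)
Line 10: ['journey'] (min_width=7, slack=9)

Answer: | book bed cheese|
|  magnetic knife|
|       play deep|
|    content lion|
|    diamond make|
|    emerald make|
|   guitar pencil|
|         message|
|       rectangle|
|         journey|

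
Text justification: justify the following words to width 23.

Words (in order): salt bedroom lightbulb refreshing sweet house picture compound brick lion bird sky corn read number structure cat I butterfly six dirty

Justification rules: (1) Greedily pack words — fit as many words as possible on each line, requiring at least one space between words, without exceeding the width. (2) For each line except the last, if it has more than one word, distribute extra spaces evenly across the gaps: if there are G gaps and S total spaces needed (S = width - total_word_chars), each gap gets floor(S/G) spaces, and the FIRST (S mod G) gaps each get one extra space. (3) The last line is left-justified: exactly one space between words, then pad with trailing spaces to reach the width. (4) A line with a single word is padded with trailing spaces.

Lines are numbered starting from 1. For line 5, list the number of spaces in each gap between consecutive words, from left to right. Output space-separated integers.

Line 1: ['salt', 'bedroom', 'lightbulb'] (min_width=22, slack=1)
Line 2: ['refreshing', 'sweet', 'house'] (min_width=22, slack=1)
Line 3: ['picture', 'compound', 'brick'] (min_width=22, slack=1)
Line 4: ['lion', 'bird', 'sky', 'corn', 'read'] (min_width=23, slack=0)
Line 5: ['number', 'structure', 'cat', 'I'] (min_width=22, slack=1)
Line 6: ['butterfly', 'six', 'dirty'] (min_width=19, slack=4)

Answer: 2 1 1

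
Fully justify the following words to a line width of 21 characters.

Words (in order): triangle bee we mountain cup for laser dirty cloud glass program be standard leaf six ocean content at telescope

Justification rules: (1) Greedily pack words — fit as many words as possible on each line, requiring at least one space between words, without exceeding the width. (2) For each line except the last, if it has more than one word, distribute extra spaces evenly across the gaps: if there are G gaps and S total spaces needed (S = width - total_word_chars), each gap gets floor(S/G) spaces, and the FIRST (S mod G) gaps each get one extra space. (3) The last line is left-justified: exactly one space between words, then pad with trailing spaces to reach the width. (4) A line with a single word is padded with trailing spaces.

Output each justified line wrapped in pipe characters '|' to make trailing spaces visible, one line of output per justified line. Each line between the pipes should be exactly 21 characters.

Line 1: ['triangle', 'bee', 'we'] (min_width=15, slack=6)
Line 2: ['mountain', 'cup', 'for'] (min_width=16, slack=5)
Line 3: ['laser', 'dirty', 'cloud'] (min_width=17, slack=4)
Line 4: ['glass', 'program', 'be'] (min_width=16, slack=5)
Line 5: ['standard', 'leaf', 'six'] (min_width=17, slack=4)
Line 6: ['ocean', 'content', 'at'] (min_width=16, slack=5)
Line 7: ['telescope'] (min_width=9, slack=12)

Answer: |triangle    bee    we|
|mountain    cup   for|
|laser   dirty   cloud|
|glass    program   be|
|standard   leaf   six|
|ocean    content   at|
|telescope            |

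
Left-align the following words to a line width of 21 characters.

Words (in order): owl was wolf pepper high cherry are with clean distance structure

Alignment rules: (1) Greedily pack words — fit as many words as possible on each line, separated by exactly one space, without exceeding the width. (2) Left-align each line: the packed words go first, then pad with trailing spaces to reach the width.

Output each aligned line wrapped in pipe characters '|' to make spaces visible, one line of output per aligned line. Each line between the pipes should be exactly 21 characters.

Line 1: ['owl', 'was', 'wolf', 'pepper'] (min_width=19, slack=2)
Line 2: ['high', 'cherry', 'are', 'with'] (min_width=20, slack=1)
Line 3: ['clean', 'distance'] (min_width=14, slack=7)
Line 4: ['structure'] (min_width=9, slack=12)

Answer: |owl was wolf pepper  |
|high cherry are with |
|clean distance       |
|structure            |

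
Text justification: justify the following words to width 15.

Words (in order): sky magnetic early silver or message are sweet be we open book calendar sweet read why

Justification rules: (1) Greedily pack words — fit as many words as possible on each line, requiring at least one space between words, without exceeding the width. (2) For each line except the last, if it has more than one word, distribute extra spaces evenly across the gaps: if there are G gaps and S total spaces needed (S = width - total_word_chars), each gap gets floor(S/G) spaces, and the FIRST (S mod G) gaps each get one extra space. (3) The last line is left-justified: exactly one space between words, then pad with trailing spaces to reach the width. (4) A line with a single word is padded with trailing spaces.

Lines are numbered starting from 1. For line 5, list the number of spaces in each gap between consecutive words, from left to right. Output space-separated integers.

Answer: 7

Derivation:
Line 1: ['sky', 'magnetic'] (min_width=12, slack=3)
Line 2: ['early', 'silver', 'or'] (min_width=15, slack=0)
Line 3: ['message', 'are'] (min_width=11, slack=4)
Line 4: ['sweet', 'be', 'we'] (min_width=11, slack=4)
Line 5: ['open', 'book'] (min_width=9, slack=6)
Line 6: ['calendar', 'sweet'] (min_width=14, slack=1)
Line 7: ['read', 'why'] (min_width=8, slack=7)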